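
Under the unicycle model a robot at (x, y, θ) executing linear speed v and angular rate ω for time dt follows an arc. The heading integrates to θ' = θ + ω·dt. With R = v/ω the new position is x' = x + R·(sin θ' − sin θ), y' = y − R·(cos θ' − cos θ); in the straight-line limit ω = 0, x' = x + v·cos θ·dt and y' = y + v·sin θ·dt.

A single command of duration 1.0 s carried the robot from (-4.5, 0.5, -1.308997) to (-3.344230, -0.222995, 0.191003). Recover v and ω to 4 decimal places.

v = 1.5000, ω = 1.5000

Δθ = 0.191003 − -1.308997 = 1.500000
ω = Δθ/dt = 1.500000/1.0 = 1.5000
R = Δx/(sin θ' − sin θ) = 1.0000
v = R·ω = 1.0000·1.5000 = 1.5000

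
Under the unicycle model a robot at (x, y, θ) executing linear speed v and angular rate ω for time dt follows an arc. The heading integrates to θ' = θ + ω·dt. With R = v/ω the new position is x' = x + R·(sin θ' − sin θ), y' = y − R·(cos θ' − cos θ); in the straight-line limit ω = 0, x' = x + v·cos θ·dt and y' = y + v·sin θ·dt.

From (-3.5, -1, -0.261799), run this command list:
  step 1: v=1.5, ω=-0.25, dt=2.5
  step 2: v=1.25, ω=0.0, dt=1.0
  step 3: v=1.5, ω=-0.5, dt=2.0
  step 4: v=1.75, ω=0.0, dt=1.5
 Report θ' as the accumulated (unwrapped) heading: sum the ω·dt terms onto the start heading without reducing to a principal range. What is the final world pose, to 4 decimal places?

(0.0978, -9.2960, -1.8868)

step 1: θ'=-0.8868 (R=-6.0000) → pose (-0.4026, -3.0042, -0.8868)
step 2: θ'=-0.8868 (straight) → pose (0.3873, -3.9730, -0.8868)
step 3: θ'=-1.8868 (R=-3.0000) → pose (0.9136, -6.8010, -1.8868)
step 4: θ'=-1.8868 (straight) → pose (0.0978, -9.2960, -1.8868)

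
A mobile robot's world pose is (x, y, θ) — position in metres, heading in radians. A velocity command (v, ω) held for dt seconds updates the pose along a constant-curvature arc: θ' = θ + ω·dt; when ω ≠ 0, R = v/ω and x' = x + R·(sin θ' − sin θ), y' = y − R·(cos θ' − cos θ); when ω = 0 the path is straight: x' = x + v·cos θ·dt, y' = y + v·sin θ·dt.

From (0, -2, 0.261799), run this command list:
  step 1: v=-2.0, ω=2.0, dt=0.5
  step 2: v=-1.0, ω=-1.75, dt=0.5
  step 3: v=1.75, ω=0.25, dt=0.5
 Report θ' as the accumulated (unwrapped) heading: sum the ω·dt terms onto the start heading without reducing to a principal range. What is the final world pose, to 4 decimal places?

(-0.2350, -2.6375, 0.5118)

step 1: θ'=1.2618 (R=-1.0000) → pose (-0.6938, -2.6618, 1.2618)
step 2: θ'=0.3868 (R=0.5714) → pose (-1.0226, -3.0173, 0.3868)
step 3: θ'=0.5118 (R=7.0000) → pose (-0.2350, -2.6375, 0.5118)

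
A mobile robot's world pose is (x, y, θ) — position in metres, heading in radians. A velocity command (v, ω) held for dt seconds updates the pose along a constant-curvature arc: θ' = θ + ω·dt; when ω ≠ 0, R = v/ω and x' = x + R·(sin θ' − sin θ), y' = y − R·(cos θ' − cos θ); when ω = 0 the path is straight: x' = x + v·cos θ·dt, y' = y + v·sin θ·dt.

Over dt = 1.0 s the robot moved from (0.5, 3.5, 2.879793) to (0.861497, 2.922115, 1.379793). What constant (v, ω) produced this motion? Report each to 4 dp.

v = -0.7500, ω = -1.5000

Δθ = 1.379793 − 2.879793 = -1.500000
ω = Δθ/dt = -1.500000/1.0 = -1.5000
R = −Δy/(cos θ' − cos θ) = 0.5000
v = R·ω = 0.5000·-1.5000 = -0.7500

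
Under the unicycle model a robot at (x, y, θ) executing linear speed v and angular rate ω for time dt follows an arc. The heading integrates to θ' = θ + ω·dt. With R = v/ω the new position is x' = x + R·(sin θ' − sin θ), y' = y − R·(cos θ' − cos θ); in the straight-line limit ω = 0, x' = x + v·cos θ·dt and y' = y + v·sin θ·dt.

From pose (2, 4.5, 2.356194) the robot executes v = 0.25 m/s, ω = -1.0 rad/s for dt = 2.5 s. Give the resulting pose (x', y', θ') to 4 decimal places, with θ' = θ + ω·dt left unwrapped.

θ' = 2.3562 + -1.0·2.5 = -0.1438
R = v/ω = 0.25/-1.0 = -0.2500
x' = 2 + -0.2500·(sin -0.1438 − sin 2.3562) = 2.2126
y' = 4.5 − -0.2500·(cos -0.1438 − cos 2.3562) = 4.9242

(2.2126, 4.9242, -0.1438)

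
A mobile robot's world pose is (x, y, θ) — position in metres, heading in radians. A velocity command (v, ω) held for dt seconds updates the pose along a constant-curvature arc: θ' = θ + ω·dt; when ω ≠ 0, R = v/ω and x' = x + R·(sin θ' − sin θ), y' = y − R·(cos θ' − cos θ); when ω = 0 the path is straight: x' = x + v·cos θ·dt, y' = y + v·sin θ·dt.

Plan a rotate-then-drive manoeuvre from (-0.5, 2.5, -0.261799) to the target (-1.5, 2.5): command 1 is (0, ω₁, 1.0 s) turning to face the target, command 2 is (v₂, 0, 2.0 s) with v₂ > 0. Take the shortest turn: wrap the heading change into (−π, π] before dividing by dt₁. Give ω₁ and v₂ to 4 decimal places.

ω₁ = -2.8798, v₂ = 0.5000

heading to target = atan2(2.5−2.5, -1.5−-0.5) = 3.1416
Δθ = wrap(3.1416 − -0.2618) = -2.8798; ω₁ = Δθ/dt₁ = -2.8798
distance = √((-1.5−-0.5)² + (2.5−2.5)²) = 1.0000; v₂ = distance/dt₂ = 0.5000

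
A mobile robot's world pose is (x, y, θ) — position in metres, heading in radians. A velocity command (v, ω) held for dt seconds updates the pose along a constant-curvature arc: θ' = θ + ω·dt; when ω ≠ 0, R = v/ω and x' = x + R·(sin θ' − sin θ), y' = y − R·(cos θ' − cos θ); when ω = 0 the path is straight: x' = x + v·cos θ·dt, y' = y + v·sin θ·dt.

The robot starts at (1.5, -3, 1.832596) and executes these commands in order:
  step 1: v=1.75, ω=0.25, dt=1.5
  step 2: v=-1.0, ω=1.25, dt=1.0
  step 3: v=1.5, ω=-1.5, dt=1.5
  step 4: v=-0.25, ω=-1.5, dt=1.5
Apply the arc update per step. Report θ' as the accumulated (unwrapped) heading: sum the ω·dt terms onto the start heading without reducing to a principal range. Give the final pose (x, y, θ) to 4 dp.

step 1: θ'=2.2076 (R=7.0000) → pose (0.3665, -0.6494, 2.2076)
step 2: θ'=3.4576 (R=-0.8000) → pose (1.2584, -0.9340, 3.4576)
step 3: θ'=1.2076 (R=-1.0000) → pose (0.0128, 0.3717, 1.2076)
step 4: θ'=-1.0424 (R=0.1667) → pose (-0.2869, 0.3469, -1.0424)

(-0.2869, 0.3469, -1.0424)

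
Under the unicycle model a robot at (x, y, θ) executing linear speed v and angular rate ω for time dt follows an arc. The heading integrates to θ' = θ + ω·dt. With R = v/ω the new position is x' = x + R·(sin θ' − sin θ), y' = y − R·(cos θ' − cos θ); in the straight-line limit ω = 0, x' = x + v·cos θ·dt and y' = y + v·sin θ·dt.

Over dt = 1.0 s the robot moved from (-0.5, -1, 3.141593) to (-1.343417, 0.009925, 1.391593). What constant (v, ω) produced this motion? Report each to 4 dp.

Δθ = 1.391593 − 3.141593 = -1.750000
ω = Δθ/dt = -1.750000/1.0 = -1.7500
R = −Δy/(cos θ' − cos θ) = -0.8571
v = R·ω = -0.8571·-1.7500 = 1.5000

v = 1.5000, ω = -1.7500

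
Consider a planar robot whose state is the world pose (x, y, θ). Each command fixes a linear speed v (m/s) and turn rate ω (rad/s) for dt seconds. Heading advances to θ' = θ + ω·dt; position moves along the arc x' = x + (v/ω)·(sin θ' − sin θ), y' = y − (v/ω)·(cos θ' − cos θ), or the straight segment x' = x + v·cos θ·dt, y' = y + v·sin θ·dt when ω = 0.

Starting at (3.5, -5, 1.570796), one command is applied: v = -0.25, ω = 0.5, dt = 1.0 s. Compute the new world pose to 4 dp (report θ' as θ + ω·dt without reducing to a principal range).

(3.5612, -5.2397, 2.0708)

θ' = 1.5708 + 0.5·1.0 = 2.0708
R = v/ω = -0.25/0.5 = -0.5000
x' = 3.5 + -0.5000·(sin 2.0708 − sin 1.5708) = 3.5612
y' = -5 − -0.5000·(cos 2.0708 − cos 1.5708) = -5.2397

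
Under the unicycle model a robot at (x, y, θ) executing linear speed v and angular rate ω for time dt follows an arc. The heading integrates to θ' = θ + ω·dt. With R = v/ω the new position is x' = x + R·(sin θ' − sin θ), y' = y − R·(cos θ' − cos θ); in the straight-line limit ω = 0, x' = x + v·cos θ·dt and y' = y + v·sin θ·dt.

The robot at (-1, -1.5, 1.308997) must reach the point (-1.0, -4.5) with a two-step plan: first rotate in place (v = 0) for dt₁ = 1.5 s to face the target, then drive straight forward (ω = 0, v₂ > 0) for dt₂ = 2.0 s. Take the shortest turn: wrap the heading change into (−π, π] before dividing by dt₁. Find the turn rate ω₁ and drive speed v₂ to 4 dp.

ω₁ = -1.9199, v₂ = 1.5000

heading to target = atan2(-4.5−-1.5, -1−-1) = -1.5708
Δθ = wrap(-1.5708 − 1.3090) = -2.8798; ω₁ = Δθ/dt₁ = -1.9199
distance = √((-1−-1)² + (-4.5−-1.5)²) = 3.0000; v₂ = distance/dt₂ = 1.5000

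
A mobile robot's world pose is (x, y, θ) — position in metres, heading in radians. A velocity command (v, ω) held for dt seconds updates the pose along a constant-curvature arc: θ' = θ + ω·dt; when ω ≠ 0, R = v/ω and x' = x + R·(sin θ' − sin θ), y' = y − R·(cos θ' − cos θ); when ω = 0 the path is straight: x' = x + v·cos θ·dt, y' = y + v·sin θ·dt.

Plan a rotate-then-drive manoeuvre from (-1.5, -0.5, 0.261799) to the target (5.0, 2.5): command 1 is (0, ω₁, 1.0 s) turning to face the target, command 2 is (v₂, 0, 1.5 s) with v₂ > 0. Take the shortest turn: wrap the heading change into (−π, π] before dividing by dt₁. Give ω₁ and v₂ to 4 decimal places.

ω₁ = 0.1706, v₂ = 4.7726

heading to target = atan2(2.5−-0.5, 5−-1.5) = 0.4324
Δθ = wrap(0.4324 − 0.2618) = 0.1706; ω₁ = Δθ/dt₁ = 0.1706
distance = √((5−-1.5)² + (2.5−-0.5)²) = 7.1589; v₂ = distance/dt₂ = 4.7726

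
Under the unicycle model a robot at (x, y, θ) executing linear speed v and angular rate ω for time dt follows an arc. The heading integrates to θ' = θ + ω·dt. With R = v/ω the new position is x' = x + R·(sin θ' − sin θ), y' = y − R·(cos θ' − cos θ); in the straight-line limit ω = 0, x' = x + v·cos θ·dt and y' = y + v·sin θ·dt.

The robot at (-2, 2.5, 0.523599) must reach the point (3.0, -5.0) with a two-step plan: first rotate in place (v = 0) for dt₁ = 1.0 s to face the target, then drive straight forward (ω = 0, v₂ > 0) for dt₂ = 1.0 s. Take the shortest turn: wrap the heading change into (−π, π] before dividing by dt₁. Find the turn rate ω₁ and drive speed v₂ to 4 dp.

heading to target = atan2(-5−2.5, 3−-2) = -0.9828
Δθ = wrap(-0.9828 − 0.5236) = -1.5064; ω₁ = Δθ/dt₁ = -1.5064
distance = √((3−-2)² + (-5−2.5)²) = 9.0139; v₂ = distance/dt₂ = 9.0139

ω₁ = -1.5064, v₂ = 9.0139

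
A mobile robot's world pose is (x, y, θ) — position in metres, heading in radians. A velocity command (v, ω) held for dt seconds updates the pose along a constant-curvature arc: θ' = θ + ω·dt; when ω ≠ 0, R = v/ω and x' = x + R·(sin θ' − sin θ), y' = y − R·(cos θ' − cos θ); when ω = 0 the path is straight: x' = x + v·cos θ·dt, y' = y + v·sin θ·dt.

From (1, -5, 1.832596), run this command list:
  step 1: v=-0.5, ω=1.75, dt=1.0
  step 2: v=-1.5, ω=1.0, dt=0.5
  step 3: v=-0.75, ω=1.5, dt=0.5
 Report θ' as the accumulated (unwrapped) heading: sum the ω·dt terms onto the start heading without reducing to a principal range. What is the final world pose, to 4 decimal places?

step 1: θ'=3.5826 (R=-0.2857) → pose (1.3979, -5.1844, 3.5826)
step 2: θ'=4.0826 (R=-1.5000) → pose (1.9699, -4.7114, 4.0826)
step 3: θ'=4.8326 (R=-0.5000) → pose (2.0622, -4.3570, 4.8326)

(2.0622, -4.3570, 4.8326)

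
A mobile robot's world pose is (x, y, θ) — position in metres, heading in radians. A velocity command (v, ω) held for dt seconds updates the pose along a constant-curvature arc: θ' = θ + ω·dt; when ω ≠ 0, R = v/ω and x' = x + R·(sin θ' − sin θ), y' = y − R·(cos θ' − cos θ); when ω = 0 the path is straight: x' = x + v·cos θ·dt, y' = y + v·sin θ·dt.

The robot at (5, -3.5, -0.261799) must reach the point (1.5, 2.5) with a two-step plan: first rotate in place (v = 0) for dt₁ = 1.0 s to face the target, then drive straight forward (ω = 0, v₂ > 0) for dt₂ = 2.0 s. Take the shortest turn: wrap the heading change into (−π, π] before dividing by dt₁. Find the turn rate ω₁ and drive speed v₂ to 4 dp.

ω₁ = 2.3607, v₂ = 3.4731

heading to target = atan2(2.5−-3.5, 1.5−5) = 2.0989
Δθ = wrap(2.0989 − -0.2618) = 2.3607; ω₁ = Δθ/dt₁ = 2.3607
distance = √((1.5−5)² + (2.5−-3.5)²) = 6.9462; v₂ = distance/dt₂ = 3.4731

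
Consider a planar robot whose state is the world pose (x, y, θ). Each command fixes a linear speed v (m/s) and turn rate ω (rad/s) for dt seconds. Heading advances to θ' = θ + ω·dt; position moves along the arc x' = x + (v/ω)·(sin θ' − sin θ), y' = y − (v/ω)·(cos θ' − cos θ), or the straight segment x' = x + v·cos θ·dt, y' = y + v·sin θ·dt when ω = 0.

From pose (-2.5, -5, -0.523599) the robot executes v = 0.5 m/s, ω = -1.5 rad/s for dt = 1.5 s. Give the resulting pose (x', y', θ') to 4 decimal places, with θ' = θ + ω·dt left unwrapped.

(-2.5468, -5.5997, -2.7736)

θ' = -0.5236 + -1.5·1.5 = -2.7736
R = v/ω = 0.5/-1.5 = -0.3333
x' = -2.5 + -0.3333·(sin -2.7736 − sin -0.5236) = -2.5468
y' = -5 − -0.3333·(cos -2.7736 − cos -0.5236) = -5.5997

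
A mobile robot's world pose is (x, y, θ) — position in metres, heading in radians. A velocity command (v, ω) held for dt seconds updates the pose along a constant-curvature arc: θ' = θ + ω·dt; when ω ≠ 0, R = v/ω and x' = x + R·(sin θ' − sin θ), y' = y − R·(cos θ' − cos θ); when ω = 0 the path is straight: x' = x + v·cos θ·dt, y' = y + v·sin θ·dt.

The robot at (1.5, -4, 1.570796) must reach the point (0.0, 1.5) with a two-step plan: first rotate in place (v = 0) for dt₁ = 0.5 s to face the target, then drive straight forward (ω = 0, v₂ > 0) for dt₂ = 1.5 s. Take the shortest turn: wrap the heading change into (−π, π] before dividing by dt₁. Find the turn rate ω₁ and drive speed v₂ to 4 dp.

heading to target = atan2(1.5−-4, 0−1.5) = 1.8370
Δθ = wrap(1.8370 − 1.5708) = 0.2663; ω₁ = Δθ/dt₁ = 0.5325
distance = √((0−1.5)² + (1.5−-4)²) = 5.7009; v₂ = distance/dt₂ = 3.8006

ω₁ = 0.5325, v₂ = 3.8006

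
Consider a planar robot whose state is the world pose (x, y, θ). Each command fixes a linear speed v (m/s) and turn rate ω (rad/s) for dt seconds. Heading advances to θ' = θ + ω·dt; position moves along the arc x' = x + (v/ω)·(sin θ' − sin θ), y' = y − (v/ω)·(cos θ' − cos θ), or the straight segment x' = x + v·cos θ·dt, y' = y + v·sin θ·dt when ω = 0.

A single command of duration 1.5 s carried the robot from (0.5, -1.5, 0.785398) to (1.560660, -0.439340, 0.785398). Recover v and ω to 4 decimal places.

v = 1.0000, ω = 0.0000

Δθ = 0.785398 − 0.785398 = 0.000000
ω = Δθ/dt = 0.000000/1.5 = 0.0000
ω = 0 → v = (Δx·cos θ + Δy·sin θ)/dt = 1.0000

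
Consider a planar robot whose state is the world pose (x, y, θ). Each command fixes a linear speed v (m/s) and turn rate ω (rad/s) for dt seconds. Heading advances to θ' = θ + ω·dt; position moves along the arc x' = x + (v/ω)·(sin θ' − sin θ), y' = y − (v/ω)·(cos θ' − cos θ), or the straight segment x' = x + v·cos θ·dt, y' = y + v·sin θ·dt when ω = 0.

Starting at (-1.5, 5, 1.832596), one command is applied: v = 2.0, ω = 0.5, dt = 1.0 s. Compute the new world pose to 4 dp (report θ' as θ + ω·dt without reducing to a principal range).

θ' = 1.8326 + 0.5·1.0 = 2.3326
R = v/ω = 2.0/0.5 = 4.0000
x' = -1.5 + 4.0000·(sin 2.3326 − sin 1.8326) = -2.4693
y' = 5 − 4.0000·(cos 2.3326 − cos 1.8326) = 6.7256

(-2.4693, 6.7256, 2.3326)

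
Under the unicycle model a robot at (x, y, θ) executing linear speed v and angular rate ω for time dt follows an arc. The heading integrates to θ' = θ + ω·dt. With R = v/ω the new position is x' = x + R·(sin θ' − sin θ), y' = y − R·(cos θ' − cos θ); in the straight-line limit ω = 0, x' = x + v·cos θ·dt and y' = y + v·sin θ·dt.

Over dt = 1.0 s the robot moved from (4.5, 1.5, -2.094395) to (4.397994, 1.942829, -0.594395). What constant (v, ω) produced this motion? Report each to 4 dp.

Δθ = -0.594395 − -2.094395 = 1.500000
ω = Δθ/dt = 1.500000/1.0 = 1.5000
R = −Δy/(cos θ' − cos θ) = -0.3333
v = R·ω = -0.3333·1.5000 = -0.5000

v = -0.5000, ω = 1.5000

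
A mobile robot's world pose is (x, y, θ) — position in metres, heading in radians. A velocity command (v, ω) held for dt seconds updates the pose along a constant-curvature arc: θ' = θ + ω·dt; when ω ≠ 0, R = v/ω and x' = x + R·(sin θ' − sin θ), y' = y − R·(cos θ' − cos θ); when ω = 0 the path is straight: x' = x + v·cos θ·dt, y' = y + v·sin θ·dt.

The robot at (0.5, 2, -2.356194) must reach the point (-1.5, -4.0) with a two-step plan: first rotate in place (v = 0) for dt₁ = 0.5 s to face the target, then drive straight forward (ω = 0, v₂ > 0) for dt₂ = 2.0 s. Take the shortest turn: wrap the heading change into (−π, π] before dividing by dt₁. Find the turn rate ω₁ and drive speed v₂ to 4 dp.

ω₁ = 0.9273, v₂ = 3.1623

heading to target = atan2(-4−2, -1.5−0.5) = -1.8925
Δθ = wrap(-1.8925 − -2.3562) = 0.4636; ω₁ = Δθ/dt₁ = 0.9273
distance = √((-1.5−0.5)² + (-4−2)²) = 6.3246; v₂ = distance/dt₂ = 3.1623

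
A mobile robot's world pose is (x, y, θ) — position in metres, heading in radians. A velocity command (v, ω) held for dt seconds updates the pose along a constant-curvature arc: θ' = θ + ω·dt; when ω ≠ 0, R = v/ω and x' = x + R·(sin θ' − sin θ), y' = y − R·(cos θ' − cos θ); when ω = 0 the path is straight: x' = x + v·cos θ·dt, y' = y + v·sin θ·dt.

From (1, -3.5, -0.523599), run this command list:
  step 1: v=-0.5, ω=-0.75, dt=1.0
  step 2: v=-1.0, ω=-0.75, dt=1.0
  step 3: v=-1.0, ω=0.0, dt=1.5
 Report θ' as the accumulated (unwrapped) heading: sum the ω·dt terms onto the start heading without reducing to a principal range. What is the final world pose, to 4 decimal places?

(1.4280, -0.7953, -2.0236)

step 1: θ'=-1.2736 (R=0.6667) → pose (0.6959, -3.1179, -1.2736)
step 2: θ'=-2.0236 (R=1.3333) → pose (0.7718, -2.1441, -2.0236)
step 3: θ'=-2.0236 (straight) → pose (1.4280, -0.7953, -2.0236)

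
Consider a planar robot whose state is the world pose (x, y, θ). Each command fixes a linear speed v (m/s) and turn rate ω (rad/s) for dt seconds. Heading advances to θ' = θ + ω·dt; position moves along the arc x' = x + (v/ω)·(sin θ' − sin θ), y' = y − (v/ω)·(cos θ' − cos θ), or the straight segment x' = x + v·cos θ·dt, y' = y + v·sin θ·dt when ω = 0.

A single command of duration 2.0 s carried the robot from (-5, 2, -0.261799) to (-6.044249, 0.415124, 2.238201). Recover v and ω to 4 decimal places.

Δθ = 2.238201 − -0.261799 = 2.500000
ω = Δθ/dt = 2.500000/2.0 = 1.2500
R = −Δy/(cos θ' − cos θ) = -1.0000
v = R·ω = -1.0000·1.2500 = -1.2500

v = -1.2500, ω = 1.2500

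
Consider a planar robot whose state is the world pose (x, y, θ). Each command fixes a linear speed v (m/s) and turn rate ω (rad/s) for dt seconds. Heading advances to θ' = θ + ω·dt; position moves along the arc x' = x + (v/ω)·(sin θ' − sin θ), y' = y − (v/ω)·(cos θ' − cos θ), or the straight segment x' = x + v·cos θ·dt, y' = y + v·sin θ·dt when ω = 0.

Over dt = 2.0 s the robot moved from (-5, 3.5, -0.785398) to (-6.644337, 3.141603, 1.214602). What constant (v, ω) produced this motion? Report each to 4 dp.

Δθ = 1.214602 − -0.785398 = 2.000000
ω = Δθ/dt = 2.000000/2.0 = 1.0000
R = Δx/(sin θ' − sin θ) = -1.0000
v = R·ω = -1.0000·1.0000 = -1.0000

v = -1.0000, ω = 1.0000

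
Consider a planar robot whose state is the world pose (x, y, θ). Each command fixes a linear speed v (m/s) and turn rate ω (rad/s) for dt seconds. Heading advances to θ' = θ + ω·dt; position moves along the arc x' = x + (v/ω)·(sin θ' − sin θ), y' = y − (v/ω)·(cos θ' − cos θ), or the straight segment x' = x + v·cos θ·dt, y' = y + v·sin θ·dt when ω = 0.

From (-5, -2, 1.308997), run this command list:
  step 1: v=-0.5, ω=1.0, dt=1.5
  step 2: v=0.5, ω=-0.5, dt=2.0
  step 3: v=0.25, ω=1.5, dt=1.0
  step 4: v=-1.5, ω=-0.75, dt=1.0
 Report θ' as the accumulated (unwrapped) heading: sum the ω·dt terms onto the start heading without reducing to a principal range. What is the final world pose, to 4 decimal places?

(-4.0817, -2.0697, 2.5590)

step 1: θ'=2.8090 (R=-0.5000) → pose (-4.6803, -2.6020, 2.8090)
step 2: θ'=1.8090 (R=-1.0000) → pose (-5.3256, -1.8928, 1.8090)
step 3: θ'=3.3090 (R=0.1667) → pose (-5.5153, -1.7678, 3.3090)
step 4: θ'=2.5590 (R=2.0000) → pose (-4.0817, -2.0697, 2.5590)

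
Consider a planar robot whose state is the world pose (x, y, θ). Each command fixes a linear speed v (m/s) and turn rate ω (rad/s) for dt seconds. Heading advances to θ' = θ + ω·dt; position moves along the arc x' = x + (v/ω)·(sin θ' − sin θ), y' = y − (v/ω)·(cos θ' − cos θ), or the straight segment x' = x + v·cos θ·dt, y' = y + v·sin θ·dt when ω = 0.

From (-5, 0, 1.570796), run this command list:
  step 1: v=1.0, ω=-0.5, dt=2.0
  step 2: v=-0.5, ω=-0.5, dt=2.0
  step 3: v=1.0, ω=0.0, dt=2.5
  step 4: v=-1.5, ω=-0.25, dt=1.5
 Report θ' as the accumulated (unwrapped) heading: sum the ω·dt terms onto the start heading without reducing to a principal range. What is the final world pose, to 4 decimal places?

step 1: θ'=0.5708 (R=-2.0000) → pose (-4.0806, 1.6829, 0.5708)
step 2: θ'=-0.4292 (R=1.0000) → pose (-5.0371, 1.6151, -0.4292)
step 3: θ'=-0.4292 (straight) → pose (-2.7638, 0.5747, -0.4292)
step 4: θ'=-0.8042 (R=6.0000) → pose (-4.5886, 1.8684, -0.8042)

(-4.5886, 1.8684, -0.8042)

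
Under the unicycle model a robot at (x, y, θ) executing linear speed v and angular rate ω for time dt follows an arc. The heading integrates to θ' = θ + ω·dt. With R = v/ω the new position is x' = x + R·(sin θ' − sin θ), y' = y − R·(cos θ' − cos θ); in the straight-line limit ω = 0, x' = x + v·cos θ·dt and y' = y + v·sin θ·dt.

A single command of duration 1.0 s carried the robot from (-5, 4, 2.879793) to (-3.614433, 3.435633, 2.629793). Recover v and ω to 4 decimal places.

v = -1.5000, ω = -0.2500

Δθ = 2.629793 − 2.879793 = -0.250000
ω = Δθ/dt = -0.250000/1.0 = -0.2500
R = Δx/(sin θ' − sin θ) = 6.0000
v = R·ω = 6.0000·-0.2500 = -1.5000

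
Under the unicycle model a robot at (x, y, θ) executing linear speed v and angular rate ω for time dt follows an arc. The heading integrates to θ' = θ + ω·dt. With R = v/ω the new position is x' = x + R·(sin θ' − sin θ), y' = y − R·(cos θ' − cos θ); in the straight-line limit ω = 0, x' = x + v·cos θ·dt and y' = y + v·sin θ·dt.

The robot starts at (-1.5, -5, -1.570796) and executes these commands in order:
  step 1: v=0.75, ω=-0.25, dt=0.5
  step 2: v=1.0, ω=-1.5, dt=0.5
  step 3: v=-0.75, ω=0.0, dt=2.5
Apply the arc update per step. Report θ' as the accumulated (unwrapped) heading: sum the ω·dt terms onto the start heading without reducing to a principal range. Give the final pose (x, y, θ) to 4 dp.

(-0.3184, -4.6007, -2.4458)

step 1: θ'=-1.6958 (R=-3.0000) → pose (-1.5234, -5.3740, -1.6958)
step 2: θ'=-2.4458 (R=-0.6667) → pose (-1.7575, -5.8026, -2.4458)
step 3: θ'=-2.4458 (straight) → pose (-0.3184, -4.6007, -2.4458)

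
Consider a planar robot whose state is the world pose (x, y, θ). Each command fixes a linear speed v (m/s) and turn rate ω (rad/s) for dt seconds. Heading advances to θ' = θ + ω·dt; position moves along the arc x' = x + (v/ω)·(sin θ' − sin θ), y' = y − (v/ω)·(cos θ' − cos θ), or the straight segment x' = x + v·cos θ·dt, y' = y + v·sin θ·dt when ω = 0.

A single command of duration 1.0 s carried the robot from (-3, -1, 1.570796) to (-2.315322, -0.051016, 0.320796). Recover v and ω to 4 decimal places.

Δθ = 0.320796 − 1.570796 = -1.250000
ω = Δθ/dt = -1.250000/1.0 = -1.2500
R = −Δy/(cos θ' − cos θ) = -1.0000
v = R·ω = -1.0000·-1.2500 = 1.2500

v = 1.2500, ω = -1.2500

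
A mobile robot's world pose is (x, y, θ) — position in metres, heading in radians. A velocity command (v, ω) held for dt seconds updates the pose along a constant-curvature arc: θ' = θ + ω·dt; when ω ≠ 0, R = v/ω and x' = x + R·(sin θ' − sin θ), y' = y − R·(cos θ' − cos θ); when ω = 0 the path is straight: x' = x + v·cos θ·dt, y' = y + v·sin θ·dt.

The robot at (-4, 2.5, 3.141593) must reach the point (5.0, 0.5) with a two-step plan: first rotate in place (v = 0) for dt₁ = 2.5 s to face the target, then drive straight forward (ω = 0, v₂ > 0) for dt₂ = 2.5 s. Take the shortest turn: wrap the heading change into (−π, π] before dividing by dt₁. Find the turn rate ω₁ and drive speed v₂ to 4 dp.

heading to target = atan2(0.5−2.5, 5−-4) = -0.2187
Δθ = wrap(-0.2187 − 3.1416) = 2.9229; ω₁ = Δθ/dt₁ = 1.1692
distance = √((5−-4)² + (0.5−2.5)²) = 9.2195; v₂ = distance/dt₂ = 3.6878

ω₁ = 1.1692, v₂ = 3.6878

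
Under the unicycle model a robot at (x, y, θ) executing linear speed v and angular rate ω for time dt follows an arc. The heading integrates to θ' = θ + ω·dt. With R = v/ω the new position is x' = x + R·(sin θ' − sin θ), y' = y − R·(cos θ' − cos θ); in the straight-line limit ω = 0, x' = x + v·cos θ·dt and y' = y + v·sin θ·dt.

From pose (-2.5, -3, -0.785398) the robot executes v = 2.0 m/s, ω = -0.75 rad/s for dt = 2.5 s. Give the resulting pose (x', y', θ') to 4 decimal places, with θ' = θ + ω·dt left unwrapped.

(-3.1514, -7.2495, -2.6604)

θ' = -0.7854 + -0.75·2.5 = -2.6604
R = v/ω = 2.0/-0.75 = -2.6667
x' = -2.5 + -2.6667·(sin -2.6604 − sin -0.7854) = -3.1514
y' = -3 − -2.6667·(cos -2.6604 − cos -0.7854) = -7.2495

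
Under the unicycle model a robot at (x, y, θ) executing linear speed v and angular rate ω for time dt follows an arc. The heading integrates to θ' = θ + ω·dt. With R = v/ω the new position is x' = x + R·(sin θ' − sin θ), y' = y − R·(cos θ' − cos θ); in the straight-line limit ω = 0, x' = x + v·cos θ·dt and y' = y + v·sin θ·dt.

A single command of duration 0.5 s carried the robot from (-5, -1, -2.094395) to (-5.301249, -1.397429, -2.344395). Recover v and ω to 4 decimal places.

Δθ = -2.344395 − -2.094395 = -0.250000
ω = Δθ/dt = -0.250000/0.5 = -0.5000
R = −Δy/(cos θ' − cos θ) = -2.0000
v = R·ω = -2.0000·-0.5000 = 1.0000

v = 1.0000, ω = -0.5000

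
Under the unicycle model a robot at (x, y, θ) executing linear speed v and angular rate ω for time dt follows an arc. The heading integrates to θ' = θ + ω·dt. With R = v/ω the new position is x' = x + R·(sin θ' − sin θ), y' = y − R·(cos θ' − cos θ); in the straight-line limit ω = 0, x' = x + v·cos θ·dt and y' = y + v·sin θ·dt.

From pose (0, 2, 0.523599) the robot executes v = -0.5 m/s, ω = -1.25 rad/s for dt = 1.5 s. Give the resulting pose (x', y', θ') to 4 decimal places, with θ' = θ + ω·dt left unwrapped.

θ' = 0.5236 + -1.25·1.5 = -1.3514
R = v/ω = -0.5/-1.25 = 0.4000
x' = 0 + 0.4000·(sin -1.3514 − sin 0.5236) = -0.5904
y' = 2 − 0.4000·(cos -1.3514 − cos 0.5236) = 2.2594

(-0.5904, 2.2594, -1.3514)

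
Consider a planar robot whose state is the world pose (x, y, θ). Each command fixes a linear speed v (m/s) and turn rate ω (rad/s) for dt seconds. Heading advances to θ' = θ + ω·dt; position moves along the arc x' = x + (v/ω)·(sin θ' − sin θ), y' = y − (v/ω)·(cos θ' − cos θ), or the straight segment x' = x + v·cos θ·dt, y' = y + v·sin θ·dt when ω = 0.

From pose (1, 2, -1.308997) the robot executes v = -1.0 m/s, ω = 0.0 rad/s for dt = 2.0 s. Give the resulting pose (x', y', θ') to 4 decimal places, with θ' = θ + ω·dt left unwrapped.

θ' = -1.3090 + 0.0·2.0 = -1.3090
ω = 0 → straight: x' = 1 + -1.0·cos(-1.3090)·2.0 = 0.4824
y' = 2 + -1.0·sin(-1.3090)·2.0 = 3.9319

(0.4824, 3.9319, -1.3090)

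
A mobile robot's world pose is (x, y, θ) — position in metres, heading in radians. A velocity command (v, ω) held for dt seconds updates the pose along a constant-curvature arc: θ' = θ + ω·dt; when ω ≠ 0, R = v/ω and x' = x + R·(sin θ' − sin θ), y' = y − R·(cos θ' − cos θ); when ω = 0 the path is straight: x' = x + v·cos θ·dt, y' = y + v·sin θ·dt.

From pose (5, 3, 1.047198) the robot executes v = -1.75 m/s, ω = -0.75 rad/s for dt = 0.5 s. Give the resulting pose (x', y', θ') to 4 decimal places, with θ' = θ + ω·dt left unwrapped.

θ' = 1.0472 + -0.75·0.5 = 0.6722
R = v/ω = -1.75/-0.75 = 2.3333
x' = 5 + 2.3333·(sin 0.6722 − sin 1.0472) = 4.4323
y' = 3 − 2.3333·(cos 0.6722 − cos 1.0472) = 2.3409

(4.4323, 2.3409, 0.6722)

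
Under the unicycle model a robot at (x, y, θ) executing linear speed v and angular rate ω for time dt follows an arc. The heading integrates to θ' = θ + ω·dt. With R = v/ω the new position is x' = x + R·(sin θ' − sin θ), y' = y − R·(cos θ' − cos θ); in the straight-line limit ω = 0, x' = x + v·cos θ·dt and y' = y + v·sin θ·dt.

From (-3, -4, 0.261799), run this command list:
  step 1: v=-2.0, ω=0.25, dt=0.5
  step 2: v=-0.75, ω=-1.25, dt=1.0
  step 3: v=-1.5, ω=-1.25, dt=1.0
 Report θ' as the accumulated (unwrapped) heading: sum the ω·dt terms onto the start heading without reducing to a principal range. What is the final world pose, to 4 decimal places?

(-4.7454, -2.7533, -2.1132)

step 1: θ'=0.3868 (R=-8.0000) → pose (-3.9473, -4.3184, 0.3868)
step 2: θ'=-0.8632 (R=0.6000) → pose (-4.6295, -4.1528, -0.8632)
step 3: θ'=-2.1132 (R=1.2000) → pose (-4.7454, -2.7533, -2.1132)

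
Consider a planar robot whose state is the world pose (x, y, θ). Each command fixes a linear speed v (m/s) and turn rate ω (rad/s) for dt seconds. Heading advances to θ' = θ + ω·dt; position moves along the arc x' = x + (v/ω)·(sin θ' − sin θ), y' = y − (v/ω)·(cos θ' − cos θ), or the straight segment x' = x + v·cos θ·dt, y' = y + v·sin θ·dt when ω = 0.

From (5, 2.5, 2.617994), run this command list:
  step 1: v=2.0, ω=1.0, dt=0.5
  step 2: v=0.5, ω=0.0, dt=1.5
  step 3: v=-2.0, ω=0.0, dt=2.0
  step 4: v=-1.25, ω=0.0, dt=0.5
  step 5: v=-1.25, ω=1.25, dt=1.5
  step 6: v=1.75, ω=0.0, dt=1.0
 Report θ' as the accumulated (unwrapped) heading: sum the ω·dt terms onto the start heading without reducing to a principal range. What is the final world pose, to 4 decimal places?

step 1: θ'=3.1180 (R=2.0000) → pose (4.0472, 2.7674, 3.1180)
step 2: θ'=3.1180 (straight) → pose (3.2974, 2.7851, 3.1180)
step 3: θ'=3.1180 (straight) → pose (7.2963, 2.6907, 3.1180)
step 4: θ'=3.1180 (straight) → pose (7.9211, 2.6760, 3.1180)
step 5: θ'=4.9930 (R=-1.0000) → pose (8.9056, 3.9526, 4.9930)
step 6: θ'=4.9930 (straight) → pose (9.3902, 2.2711, 4.9930)

(9.3902, 2.2711, 4.9930)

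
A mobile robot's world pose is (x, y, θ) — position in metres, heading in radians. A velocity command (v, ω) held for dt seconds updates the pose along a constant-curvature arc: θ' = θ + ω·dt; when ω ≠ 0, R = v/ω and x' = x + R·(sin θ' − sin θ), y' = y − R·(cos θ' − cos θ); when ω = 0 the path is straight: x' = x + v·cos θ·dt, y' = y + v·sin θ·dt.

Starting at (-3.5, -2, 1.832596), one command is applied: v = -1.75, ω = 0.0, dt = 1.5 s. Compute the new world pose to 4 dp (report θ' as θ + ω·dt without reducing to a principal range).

θ' = 1.8326 + 0.0·1.5 = 1.8326
ω = 0 → straight: x' = -3.5 + -1.75·cos(1.8326)·1.5 = -2.8206
y' = -2 + -1.75·sin(1.8326)·1.5 = -4.5356

(-2.8206, -4.5356, 1.8326)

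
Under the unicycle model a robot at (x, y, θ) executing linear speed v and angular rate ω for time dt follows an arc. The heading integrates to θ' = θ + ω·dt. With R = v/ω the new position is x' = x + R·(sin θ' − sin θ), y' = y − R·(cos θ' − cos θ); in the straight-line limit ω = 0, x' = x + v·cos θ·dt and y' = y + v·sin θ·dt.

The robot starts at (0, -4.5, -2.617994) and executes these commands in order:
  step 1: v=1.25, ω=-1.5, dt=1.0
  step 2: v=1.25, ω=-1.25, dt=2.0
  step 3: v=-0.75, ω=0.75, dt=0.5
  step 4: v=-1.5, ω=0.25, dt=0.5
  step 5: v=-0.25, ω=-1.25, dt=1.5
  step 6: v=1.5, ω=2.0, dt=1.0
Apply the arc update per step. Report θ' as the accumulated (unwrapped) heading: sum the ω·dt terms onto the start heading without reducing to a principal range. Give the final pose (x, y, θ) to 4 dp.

step 1: θ'=-4.1180 (R=-0.8333) → pose (-1.1071, -4.2450, -4.1180)
step 2: θ'=-6.6180 (R=-1.0000) → pose (0.0500, -2.7405, -6.6180)
step 3: θ'=-6.2430 (R=-1.0000) → pose (-0.3188, -2.6858, -6.2430)
step 4: θ'=-6.1180 (R=-6.0000) → pose (-1.0643, -2.7626, -6.1180)
step 5: θ'=-7.9930 (R=0.2000) → pose (-1.2953, -2.5376, -7.9930)
step 6: θ'=-5.9930 (R=0.7500) → pose (-0.3379, -3.3602, -5.9930)

(-0.3379, -3.3602, -5.9930)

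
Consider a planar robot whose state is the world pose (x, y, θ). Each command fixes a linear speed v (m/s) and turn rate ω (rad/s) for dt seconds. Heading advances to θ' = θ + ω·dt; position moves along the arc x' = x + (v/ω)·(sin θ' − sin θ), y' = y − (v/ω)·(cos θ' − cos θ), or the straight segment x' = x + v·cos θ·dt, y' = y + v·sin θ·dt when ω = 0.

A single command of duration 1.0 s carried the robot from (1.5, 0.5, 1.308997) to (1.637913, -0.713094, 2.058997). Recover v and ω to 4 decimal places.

v = -1.2500, ω = 0.7500

Δθ = 2.058997 − 1.308997 = 0.750000
ω = Δθ/dt = 0.750000/1.0 = 0.7500
R = −Δy/(cos θ' − cos θ) = -1.6667
v = R·ω = -1.6667·0.7500 = -1.2500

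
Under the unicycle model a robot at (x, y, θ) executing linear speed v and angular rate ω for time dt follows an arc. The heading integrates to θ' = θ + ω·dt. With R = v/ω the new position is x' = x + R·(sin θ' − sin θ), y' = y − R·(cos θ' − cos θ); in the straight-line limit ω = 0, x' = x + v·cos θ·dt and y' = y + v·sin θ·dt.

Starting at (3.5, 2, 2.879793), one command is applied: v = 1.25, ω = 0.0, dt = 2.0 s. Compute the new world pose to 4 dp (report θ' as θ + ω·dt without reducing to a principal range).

θ' = 2.8798 + 0.0·2.0 = 2.8798
ω = 0 → straight: x' = 3.5 + 1.25·cos(2.8798)·2.0 = 1.0852
y' = 2 + 1.25·sin(2.8798)·2.0 = 2.6470

(1.0852, 2.6470, 2.8798)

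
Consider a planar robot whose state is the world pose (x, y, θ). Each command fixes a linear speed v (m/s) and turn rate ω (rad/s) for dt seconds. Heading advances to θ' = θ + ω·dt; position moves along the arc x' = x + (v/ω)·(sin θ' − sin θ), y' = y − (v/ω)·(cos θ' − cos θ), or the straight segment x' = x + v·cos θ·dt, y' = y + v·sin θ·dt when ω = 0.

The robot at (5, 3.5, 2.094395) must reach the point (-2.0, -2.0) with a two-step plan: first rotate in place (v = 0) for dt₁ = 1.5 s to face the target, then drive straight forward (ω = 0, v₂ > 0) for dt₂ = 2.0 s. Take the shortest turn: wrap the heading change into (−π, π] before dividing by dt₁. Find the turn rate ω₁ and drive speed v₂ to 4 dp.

ω₁ = 1.1421, v₂ = 4.4511

heading to target = atan2(-2−3.5, -2−5) = -2.4756
Δθ = wrap(-2.4756 − 2.0944) = 1.7132; ω₁ = Δθ/dt₁ = 1.1421
distance = √((-2−5)² + (-2−3.5)²) = 8.9022; v₂ = distance/dt₂ = 4.4511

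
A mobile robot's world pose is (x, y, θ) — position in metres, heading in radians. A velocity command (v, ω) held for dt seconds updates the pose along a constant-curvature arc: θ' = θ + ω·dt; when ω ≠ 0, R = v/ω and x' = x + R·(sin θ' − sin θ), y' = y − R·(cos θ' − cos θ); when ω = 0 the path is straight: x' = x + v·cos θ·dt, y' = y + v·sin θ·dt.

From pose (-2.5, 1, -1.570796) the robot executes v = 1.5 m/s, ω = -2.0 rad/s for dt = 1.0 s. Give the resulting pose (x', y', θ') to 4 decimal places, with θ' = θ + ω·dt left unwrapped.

(-3.5621, 0.3180, -3.5708)

θ' = -1.5708 + -2.0·1.0 = -3.5708
R = v/ω = 1.5/-2.0 = -0.7500
x' = -2.5 + -0.7500·(sin -3.5708 − sin -1.5708) = -3.5621
y' = 1 − -0.7500·(cos -3.5708 − cos -1.5708) = 0.3180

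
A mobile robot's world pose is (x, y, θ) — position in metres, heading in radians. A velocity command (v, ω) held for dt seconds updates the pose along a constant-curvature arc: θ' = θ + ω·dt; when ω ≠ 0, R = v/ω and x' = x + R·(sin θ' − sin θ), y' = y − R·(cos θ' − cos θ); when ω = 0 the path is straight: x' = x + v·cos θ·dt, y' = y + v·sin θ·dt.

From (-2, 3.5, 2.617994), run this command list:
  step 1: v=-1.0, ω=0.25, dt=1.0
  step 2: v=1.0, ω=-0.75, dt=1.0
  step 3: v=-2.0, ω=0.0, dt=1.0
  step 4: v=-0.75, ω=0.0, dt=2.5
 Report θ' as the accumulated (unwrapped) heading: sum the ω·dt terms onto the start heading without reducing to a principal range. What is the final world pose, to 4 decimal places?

(0.1570, 0.3937, 2.1180)

step 1: θ'=2.8680 (R=-4.0000) → pose (-1.0808, 3.1129, 2.8680)
step 2: θ'=2.1180 (R=-1.3333) → pose (-1.8592, 3.7029, 2.1180)
step 3: θ'=2.1180 (straight) → pose (-0.8186, 1.9949, 2.1180)
step 4: θ'=2.1180 (straight) → pose (0.1570, 0.3937, 2.1180)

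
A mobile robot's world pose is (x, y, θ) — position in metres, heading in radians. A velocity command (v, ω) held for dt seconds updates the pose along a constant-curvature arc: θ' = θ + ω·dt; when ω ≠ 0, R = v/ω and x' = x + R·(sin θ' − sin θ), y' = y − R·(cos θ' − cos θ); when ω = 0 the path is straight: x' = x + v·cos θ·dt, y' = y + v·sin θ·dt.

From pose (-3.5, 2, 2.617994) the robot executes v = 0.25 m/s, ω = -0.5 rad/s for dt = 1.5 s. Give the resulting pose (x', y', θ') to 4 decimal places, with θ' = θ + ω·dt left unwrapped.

(-3.7281, 2.2866, 1.8680)

θ' = 2.6180 + -0.5·1.5 = 1.8680
R = v/ω = 0.25/-0.5 = -0.5000
x' = -3.5 + -0.5000·(sin 1.8680 − sin 2.6180) = -3.7281
y' = 2 − -0.5000·(cos 1.8680 − cos 2.6180) = 2.2866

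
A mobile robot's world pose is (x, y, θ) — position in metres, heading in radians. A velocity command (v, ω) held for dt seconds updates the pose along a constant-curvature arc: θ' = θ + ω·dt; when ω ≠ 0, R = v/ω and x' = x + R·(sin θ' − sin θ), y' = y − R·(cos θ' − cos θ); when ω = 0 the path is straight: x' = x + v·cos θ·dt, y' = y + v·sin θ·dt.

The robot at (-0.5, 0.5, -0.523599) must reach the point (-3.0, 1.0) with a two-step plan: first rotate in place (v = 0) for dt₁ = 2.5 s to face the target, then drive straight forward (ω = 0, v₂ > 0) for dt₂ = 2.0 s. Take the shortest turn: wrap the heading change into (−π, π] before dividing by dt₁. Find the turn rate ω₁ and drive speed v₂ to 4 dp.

heading to target = atan2(1−0.5, -3−-0.5) = 2.9442
Δθ = wrap(2.9442 − -0.5236) = -2.8154; ω₁ = Δθ/dt₁ = -1.1262
distance = √((-3−-0.5)² + (1−0.5)²) = 2.5495; v₂ = distance/dt₂ = 1.2748

ω₁ = -1.1262, v₂ = 1.2748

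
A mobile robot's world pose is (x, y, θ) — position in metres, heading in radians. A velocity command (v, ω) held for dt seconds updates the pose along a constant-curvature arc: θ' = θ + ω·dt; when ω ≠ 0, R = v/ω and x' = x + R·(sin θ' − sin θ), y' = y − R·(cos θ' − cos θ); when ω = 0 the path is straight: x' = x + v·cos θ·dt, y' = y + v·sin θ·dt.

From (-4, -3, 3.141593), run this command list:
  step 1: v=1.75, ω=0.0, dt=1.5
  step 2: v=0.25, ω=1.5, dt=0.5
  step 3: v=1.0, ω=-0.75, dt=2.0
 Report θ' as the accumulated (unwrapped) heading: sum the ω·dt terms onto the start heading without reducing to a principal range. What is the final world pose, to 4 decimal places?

(-8.5563, -3.0447, 2.3916)

step 1: θ'=3.1416 (straight) → pose (-6.6250, -3.0000, 3.1416)
step 2: θ'=3.8916 (R=0.1667) → pose (-6.7386, -3.0447, 3.8916)
step 3: θ'=2.3916 (R=-1.3333) → pose (-8.5563, -3.0447, 2.3916)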